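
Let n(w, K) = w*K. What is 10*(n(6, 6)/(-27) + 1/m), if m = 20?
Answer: -77/6 ≈ -12.833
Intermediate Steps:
n(w, K) = K*w
10*(n(6, 6)/(-27) + 1/m) = 10*((6*6)/(-27) + 1/20) = 10*(36*(-1/27) + 1*(1/20)) = 10*(-4/3 + 1/20) = 10*(-77/60) = -77/6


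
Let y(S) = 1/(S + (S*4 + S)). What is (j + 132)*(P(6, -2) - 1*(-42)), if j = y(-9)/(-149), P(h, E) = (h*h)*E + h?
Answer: -4248292/1341 ≈ -3168.0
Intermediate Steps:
y(S) = 1/(6*S) (y(S) = 1/(S + (4*S + S)) = 1/(S + 5*S) = 1/(6*S))
P(h, E) = h + E*h**2 (P(h, E) = h**2*E + h = E*h**2 + h = h + E*h**2)
j = 1/8046 (j = ((1/6)/(-9))/(-149) = ((1/6)*(-1/9))*(-1/149) = -1/54*(-1/149) = 1/8046 ≈ 0.00012429)
(j + 132)*(P(6, -2) - 1*(-42)) = (1/8046 + 132)*(6*(1 - 2*6) - 1*(-42)) = 1062073*(6*(1 - 12) + 42)/8046 = 1062073*(6*(-11) + 42)/8046 = 1062073*(-66 + 42)/8046 = (1062073/8046)*(-24) = -4248292/1341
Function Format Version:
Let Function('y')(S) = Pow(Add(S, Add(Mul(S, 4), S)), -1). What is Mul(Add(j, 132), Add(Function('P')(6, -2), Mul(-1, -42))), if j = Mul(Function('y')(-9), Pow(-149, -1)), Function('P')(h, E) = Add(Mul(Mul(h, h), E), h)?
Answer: Rational(-4248292, 1341) ≈ -3168.0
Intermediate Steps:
Function('y')(S) = Mul(Rational(1, 6), Pow(S, -1)) (Function('y')(S) = Pow(Add(S, Add(Mul(4, S), S)), -1) = Pow(Add(S, Mul(5, S)), -1) = Pow(Mul(6, S), -1) = Mul(Rational(1, 6), Pow(S, -1)))
Function('P')(h, E) = Add(h, Mul(E, Pow(h, 2))) (Function('P')(h, E) = Add(Mul(Pow(h, 2), E), h) = Add(Mul(E, Pow(h, 2)), h) = Add(h, Mul(E, Pow(h, 2))))
j = Rational(1, 8046) (j = Mul(Mul(Rational(1, 6), Pow(-9, -1)), Pow(-149, -1)) = Mul(Mul(Rational(1, 6), Rational(-1, 9)), Rational(-1, 149)) = Mul(Rational(-1, 54), Rational(-1, 149)) = Rational(1, 8046) ≈ 0.00012429)
Mul(Add(j, 132), Add(Function('P')(6, -2), Mul(-1, -42))) = Mul(Add(Rational(1, 8046), 132), Add(Mul(6, Add(1, Mul(-2, 6))), Mul(-1, -42))) = Mul(Rational(1062073, 8046), Add(Mul(6, Add(1, -12)), 42)) = Mul(Rational(1062073, 8046), Add(Mul(6, -11), 42)) = Mul(Rational(1062073, 8046), Add(-66, 42)) = Mul(Rational(1062073, 8046), -24) = Rational(-4248292, 1341)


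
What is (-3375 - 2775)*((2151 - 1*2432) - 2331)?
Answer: 16063800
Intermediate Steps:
(-3375 - 2775)*((2151 - 1*2432) - 2331) = -6150*((2151 - 2432) - 2331) = -6150*(-281 - 2331) = -6150*(-2612) = 16063800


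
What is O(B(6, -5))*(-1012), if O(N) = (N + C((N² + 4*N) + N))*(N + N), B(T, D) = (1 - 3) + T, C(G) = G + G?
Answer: -615296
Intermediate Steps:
C(G) = 2*G
B(T, D) = -2 + T
O(N) = 2*N*(2*N² + 11*N) (O(N) = (N + 2*((N² + 4*N) + N))*(N + N) = (N + 2*(N² + 5*N))*(2*N) = (N + (2*N² + 10*N))*(2*N) = (2*N² + 11*N)*(2*N) = 2*N*(2*N² + 11*N))
O(B(6, -5))*(-1012) = ((-2 + 6)²*(22 + 4*(-2 + 6)))*(-1012) = (4²*(22 + 4*4))*(-1012) = (16*(22 + 16))*(-1012) = (16*38)*(-1012) = 608*(-1012) = -615296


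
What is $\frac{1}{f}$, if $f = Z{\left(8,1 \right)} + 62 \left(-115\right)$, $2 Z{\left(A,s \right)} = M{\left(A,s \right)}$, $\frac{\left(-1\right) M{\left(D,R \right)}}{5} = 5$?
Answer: $- \frac{2}{14285} \approx -0.00014001$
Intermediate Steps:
$M{\left(D,R \right)} = -25$ ($M{\left(D,R \right)} = \left(-5\right) 5 = -25$)
$Z{\left(A,s \right)} = - \frac{25}{2}$ ($Z{\left(A,s \right)} = \frac{1}{2} \left(-25\right) = - \frac{25}{2}$)
$f = - \frac{14285}{2}$ ($f = - \frac{25}{2} + 62 \left(-115\right) = - \frac{25}{2} - 7130 = - \frac{14285}{2} \approx -7142.5$)
$\frac{1}{f} = \frac{1}{- \frac{14285}{2}} = - \frac{2}{14285}$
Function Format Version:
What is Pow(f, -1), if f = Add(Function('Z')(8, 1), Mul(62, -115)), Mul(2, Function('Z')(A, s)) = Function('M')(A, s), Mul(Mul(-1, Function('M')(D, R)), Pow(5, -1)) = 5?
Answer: Rational(-2, 14285) ≈ -0.00014001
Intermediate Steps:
Function('M')(D, R) = -25 (Function('M')(D, R) = Mul(-5, 5) = -25)
Function('Z')(A, s) = Rational(-25, 2) (Function('Z')(A, s) = Mul(Rational(1, 2), -25) = Rational(-25, 2))
f = Rational(-14285, 2) (f = Add(Rational(-25, 2), Mul(62, -115)) = Add(Rational(-25, 2), -7130) = Rational(-14285, 2) ≈ -7142.5)
Pow(f, -1) = Pow(Rational(-14285, 2), -1) = Rational(-2, 14285)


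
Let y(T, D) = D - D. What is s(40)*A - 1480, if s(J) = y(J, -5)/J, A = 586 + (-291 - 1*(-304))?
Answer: -1480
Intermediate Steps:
y(T, D) = 0
A = 599 (A = 586 + (-291 + 304) = 586 + 13 = 599)
s(J) = 0 (s(J) = 0/J = 0)
s(40)*A - 1480 = 0*599 - 1480 = 0 - 1480 = -1480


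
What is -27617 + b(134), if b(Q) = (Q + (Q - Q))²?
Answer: -9661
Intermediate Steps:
b(Q) = Q² (b(Q) = (Q + 0)² = Q²)
-27617 + b(134) = -27617 + 134² = -27617 + 17956 = -9661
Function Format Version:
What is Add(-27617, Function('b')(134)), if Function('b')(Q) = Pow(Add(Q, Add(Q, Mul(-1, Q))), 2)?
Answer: -9661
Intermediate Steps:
Function('b')(Q) = Pow(Q, 2) (Function('b')(Q) = Pow(Add(Q, 0), 2) = Pow(Q, 2))
Add(-27617, Function('b')(134)) = Add(-27617, Pow(134, 2)) = Add(-27617, 17956) = -9661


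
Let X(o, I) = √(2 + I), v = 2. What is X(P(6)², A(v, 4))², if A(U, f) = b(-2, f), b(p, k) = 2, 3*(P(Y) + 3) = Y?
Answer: 4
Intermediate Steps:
P(Y) = -3 + Y/3
A(U, f) = 2
X(P(6)², A(v, 4))² = (√(2 + 2))² = (√4)² = 2² = 4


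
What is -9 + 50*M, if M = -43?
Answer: -2159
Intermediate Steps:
-9 + 50*M = -9 + 50*(-43) = -9 - 2150 = -2159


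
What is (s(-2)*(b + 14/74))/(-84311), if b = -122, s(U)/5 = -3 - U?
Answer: -22535/3119507 ≈ -0.0072239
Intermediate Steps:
s(U) = -15 - 5*U (s(U) = 5*(-3 - U) = -15 - 5*U)
(s(-2)*(b + 14/74))/(-84311) = ((-15 - 5*(-2))*(-122 + 14/74))/(-84311) = ((-15 + 10)*(-122 + 14*(1/74)))*(-1/84311) = -5*(-122 + 7/37)*(-1/84311) = -5*(-4507/37)*(-1/84311) = (22535/37)*(-1/84311) = -22535/3119507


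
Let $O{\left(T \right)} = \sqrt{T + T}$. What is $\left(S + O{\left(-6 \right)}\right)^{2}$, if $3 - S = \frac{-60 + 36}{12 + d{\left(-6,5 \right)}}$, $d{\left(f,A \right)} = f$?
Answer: $37 + 28 i \sqrt{3} \approx 37.0 + 48.497 i$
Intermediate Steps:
$O{\left(T \right)} = \sqrt{2} \sqrt{T}$ ($O{\left(T \right)} = \sqrt{2 T} = \sqrt{2} \sqrt{T}$)
$S = 7$ ($S = 3 - \frac{-60 + 36}{12 - 6} = 3 - - \frac{24}{6} = 3 - \left(-24\right) \frac{1}{6} = 3 - -4 = 3 + 4 = 7$)
$\left(S + O{\left(-6 \right)}\right)^{2} = \left(7 + \sqrt{2} \sqrt{-6}\right)^{2} = \left(7 + \sqrt{2} i \sqrt{6}\right)^{2} = \left(7 + 2 i \sqrt{3}\right)^{2}$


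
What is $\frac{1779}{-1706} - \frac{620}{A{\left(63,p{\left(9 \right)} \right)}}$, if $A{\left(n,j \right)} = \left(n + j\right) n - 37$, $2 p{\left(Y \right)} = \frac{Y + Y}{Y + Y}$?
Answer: $- \frac{16217573}{13523462} \approx -1.1992$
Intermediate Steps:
$p{\left(Y \right)} = \frac{1}{2}$ ($p{\left(Y \right)} = \frac{\left(Y + Y\right) \frac{1}{Y + Y}}{2} = \frac{2 Y \frac{1}{2 Y}}{2} = \frac{1}{2} \cdot 1 = \frac{1}{2}$)
$A{\left(n,j \right)} = -37 + n \left(j + n\right)$ ($A{\left(n,j \right)} = \left(j + n\right) n - 37 = n \left(j + n\right) - 37 = -37 + n \left(j + n\right)$)
$\frac{1779}{-1706} - \frac{620}{A{\left(63,p{\left(9 \right)} \right)}} = \frac{1779}{-1706} - \frac{620}{-37 + 63^{2} + \frac{1}{2} \cdot 63} = 1779 \left(- \frac{1}{1706}\right) - \frac{620}{-37 + 3969 + \frac{63}{2}} = - \frac{1779}{1706} - \frac{620}{\frac{7927}{2}} = - \frac{1779}{1706} - \frac{1240}{7927} = - \frac{16217573}{13523462}$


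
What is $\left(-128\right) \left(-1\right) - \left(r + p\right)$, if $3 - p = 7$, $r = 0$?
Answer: $132$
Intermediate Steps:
$p = -4$ ($p = 3 - 7 = -4$)
$\left(-128\right) \left(-1\right) - \left(r + p\right) = \left(-128\right) \left(-1\right) - \left(0 - 4\right) = 128 - -4 = 128 + 4 = 132$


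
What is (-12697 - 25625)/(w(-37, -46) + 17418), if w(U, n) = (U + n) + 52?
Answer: -38322/17387 ≈ -2.2041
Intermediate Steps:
w(U, n) = 52 + U + n
(-12697 - 25625)/(w(-37, -46) + 17418) = (-12697 - 25625)/((52 - 37 - 46) + 17418) = -38322/(-31 + 17418) = -38322/17387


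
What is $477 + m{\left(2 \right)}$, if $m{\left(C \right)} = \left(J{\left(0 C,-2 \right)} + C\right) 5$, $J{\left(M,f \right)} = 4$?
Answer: $507$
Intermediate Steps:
$m{\left(C \right)} = 20 + 5 C$ ($m{\left(C \right)} = \left(4 + C\right) 5 = 20 + 5 C$)
$477 + m{\left(2 \right)} = 477 + \left(20 + 5 \cdot 2\right) = 477 + \left(20 + 10\right) = 477 + 30 = 507$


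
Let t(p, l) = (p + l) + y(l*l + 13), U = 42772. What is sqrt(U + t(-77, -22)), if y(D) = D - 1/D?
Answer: sqrt(10663378033)/497 ≈ 207.77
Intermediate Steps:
t(p, l) = 13 + l + p + l**2 - 1/(13 + l**2) (t(p, l) = (p + l) + ((l*l + 13) - 1/(l*l + 13)) = (l + p) + ((l**2 + 13) - 1/(l**2 + 13)) = (l + p) + ((13 + l**2) - 1/(13 + l**2)) = (l + p) + (13 + l**2 - 1/(13 + l**2)) = 13 + l + p + l**2 - 1/(13 + l**2))
sqrt(U + t(-77, -22)) = sqrt(42772 + (-1 + (13 + (-22)**2)*(13 - 22 - 77 + (-22)**2))/(13 + (-22)**2)) = sqrt(42772 + (-1 + (13 + 484)*(13 - 22 - 77 + 484))/(13 + 484)) = sqrt(42772 + (-1 + 497*398)/497) = sqrt(42772 + (-1 + 197806)/497) = sqrt(42772 + (1/497)*197805) = sqrt(42772 + 197805/497) = sqrt(21455489/497) = sqrt(10663378033)/497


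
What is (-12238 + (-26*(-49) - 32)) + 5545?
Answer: -5451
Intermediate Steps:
(-12238 + (-26*(-49) - 32)) + 5545 = (-12238 + (1274 - 32)) + 5545 = (-12238 + 1242) + 5545 = -10996 + 5545 = -5451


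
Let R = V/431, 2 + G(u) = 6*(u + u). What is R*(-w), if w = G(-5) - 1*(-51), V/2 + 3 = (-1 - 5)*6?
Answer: -858/431 ≈ -1.9907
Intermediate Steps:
V = -78 (V = -6 + 2*((-1 - 5)*6) = -6 + 2*(-6*6) = -6 + 2*(-36) = -6 - 72 = -78)
G(u) = -2 + 12*u (G(u) = -2 + 6*(u + u) = -2 + 6*(2*u) = -2 + 12*u)
R = -78/431 ≈ -0.18097
w = -11 (w = (-2 + 12*(-5)) - 1*(-51) = (-2 - 60) + 51 = -62 + 51 = -11)
R*(-w) = -(-78)*(-11)/431 = -78/431*11 = -858/431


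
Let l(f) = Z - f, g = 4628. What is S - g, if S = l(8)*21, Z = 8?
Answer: -4628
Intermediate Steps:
l(f) = 8 - f
S = 0 (S = (8 - 1*8)*21 = (8 - 8)*21 = 0*21 = 0)
S - g = 0 - 1*4628 = 0 - 4628 = -4628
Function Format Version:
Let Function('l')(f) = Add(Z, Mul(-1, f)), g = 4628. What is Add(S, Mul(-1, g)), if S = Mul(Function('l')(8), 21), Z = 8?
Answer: -4628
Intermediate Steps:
Function('l')(f) = Add(8, Mul(-1, f))
S = 0 (S = Mul(Add(8, Mul(-1, 8)), 21) = Mul(Add(8, -8), 21) = Mul(0, 21) = 0)
Add(S, Mul(-1, g)) = Add(0, Mul(-1, 4628)) = Add(0, -4628) = -4628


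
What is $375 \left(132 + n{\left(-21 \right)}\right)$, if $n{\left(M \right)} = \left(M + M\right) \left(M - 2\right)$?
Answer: $411750$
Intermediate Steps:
$n{\left(M \right)} = 2 M \left(-2 + M\right)$
$375 \left(132 + n{\left(-21 \right)}\right) = 375 \left(132 + 2 \left(-21\right) \left(-2 - 21\right)\right) = 375 \left(132 + 2 \left(-21\right) \left(-23\right)\right) = 375 \left(132 + 966\right) = 375 \cdot 1098 = 411750$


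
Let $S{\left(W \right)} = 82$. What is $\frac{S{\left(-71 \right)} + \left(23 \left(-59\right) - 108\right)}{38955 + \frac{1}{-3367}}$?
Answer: $- \frac{4656561}{131161484} \approx -0.035502$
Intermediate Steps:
$\frac{S{\left(-71 \right)} + \left(23 \left(-59\right) - 108\right)}{38955 + \frac{1}{-3367}} = \frac{82 + \left(23 \left(-59\right) - 108\right)}{38955 + \frac{1}{-3367}} = \frac{82 - 1465}{38955 - \frac{1}{3367}} = \frac{82 - 1465}{\frac{131161484}{3367}} = \left(-1383\right) \frac{3367}{131161484} = - \frac{4656561}{131161484}$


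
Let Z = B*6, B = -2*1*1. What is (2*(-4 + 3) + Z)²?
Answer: 196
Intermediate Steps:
B = -2 (B = -2*1 = -2)
Z = -12 (Z = -2*6 = -12)
(2*(-4 + 3) + Z)² = (2*(-4 + 3) - 12)² = (2*(-1) - 12)² = (-2 - 12)² = (-14)² = 196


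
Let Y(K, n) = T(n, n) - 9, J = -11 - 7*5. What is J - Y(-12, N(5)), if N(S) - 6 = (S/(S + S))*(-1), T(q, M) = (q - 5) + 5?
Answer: -85/2 ≈ -42.500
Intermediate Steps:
T(q, M) = q (T(q, M) = (-5 + q) + 5 = q)
J = -46 (J = -11 - 35 = -46)
N(S) = 11/2 (N(S) = 6 + (S/(S + S))*(-1) = 6 + (S/((2*S)))*(-1) = 6 + (S*(1/(2*S)))*(-1) = 6 + (½)*(-1) = 6 - ½ = 11/2)
Y(K, n) = -9 + n (Y(K, n) = n - 9 = -9 + n)
J - Y(-12, N(5)) = -46 - (-9 + 11/2) = -46 - 1*(-7/2) = -46 + 7/2 = -85/2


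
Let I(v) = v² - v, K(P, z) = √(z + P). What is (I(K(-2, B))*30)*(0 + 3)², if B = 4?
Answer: 540 - 270*√2 ≈ 158.16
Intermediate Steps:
K(P, z) = √(P + z)
(I(K(-2, B))*30)*(0 + 3)² = ((√(-2 + 4)*(-1 + √(-2 + 4)))*30)*(0 + 3)² = ((√2*(-1 + √2))*30)*3² = (30*√2*(-1 + √2))*9 = 270*√2*(-1 + √2)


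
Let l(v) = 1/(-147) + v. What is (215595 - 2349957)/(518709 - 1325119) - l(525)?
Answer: -30960067063/59271135 ≈ -522.35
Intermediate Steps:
l(v) = -1/147 + v
(215595 - 2349957)/(518709 - 1325119) - l(525) = (215595 - 2349957)/(518709 - 1325119) - (-1/147 + 525) = -2134362/(-806410) - 1*77174/147 = -2134362*(-1/806410) - 77174/147 = 1067181/403205 - 77174/147 = -30960067063/59271135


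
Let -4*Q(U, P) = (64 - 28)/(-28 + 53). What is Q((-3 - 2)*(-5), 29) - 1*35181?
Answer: -879534/25 ≈ -35181.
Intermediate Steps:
Q(U, P) = -9/25 (Q(U, P) = -(64 - 28)/(4*(-28 + 53)) = -9/25)
Q((-3 - 2)*(-5), 29) - 1*35181 = -9/25 - 1*35181 = -9/25 - 35181 = -879534/25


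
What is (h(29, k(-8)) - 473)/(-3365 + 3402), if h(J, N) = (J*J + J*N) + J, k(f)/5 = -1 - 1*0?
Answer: 252/37 ≈ 6.8108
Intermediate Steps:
k(f) = -5 (k(f) = 5*(-1 - 1*0) = 5*(-1 + 0) = 5*(-1) = -5)
h(J, N) = J + J² + J*N (h(J, N) = (J² + J*N) + J = J + J² + J*N)
(h(29, k(-8)) - 473)/(-3365 + 3402) = (29*(1 + 29 - 5) - 473)/(-3365 + 3402) = (29*25 - 473)/37 = (725 - 473)*(1/37) = 252*(1/37) = 252/37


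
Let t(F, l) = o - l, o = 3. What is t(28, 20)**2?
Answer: 289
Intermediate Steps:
t(F, l) = 3 - l
t(28, 20)**2 = (3 - 1*20)**2 = (3 - 20)**2 = (-17)**2 = 289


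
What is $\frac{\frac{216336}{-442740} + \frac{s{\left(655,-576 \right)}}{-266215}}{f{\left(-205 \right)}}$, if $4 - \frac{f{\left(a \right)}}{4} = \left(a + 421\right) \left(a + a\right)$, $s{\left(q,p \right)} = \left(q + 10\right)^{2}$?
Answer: $- \frac{4223043079}{695900658214160} \approx -6.0685 \cdot 10^{-6}$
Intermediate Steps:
$s{\left(q,p \right)} = \left(10 + q\right)^{2}$
$f{\left(a \right)} = 16 - 8 a \left(421 + a\right)$ ($f{\left(a \right)} = 16 - 4 \left(a + 421\right) \left(a + a\right) = 16 - 4 \left(421 + a\right) 2 a = 16 - 4 \cdot 2 a \left(421 + a\right) = 16 - 8 a \left(421 + a\right)$)
$\frac{\frac{216336}{-442740} + \frac{s{\left(655,-576 \right)}}{-266215}}{f{\left(-205 \right)}} = \frac{\frac{216336}{-442740} + \frac{\left(10 + 655\right)^{2}}{-266215}}{16 - -690440 - 8 \left(-205\right)^{2}} = \frac{216336 \left(- \frac{1}{442740}\right) + 665^{2} \left(- \frac{1}{266215}\right)}{16 + 690440 - 336200} = \frac{- \frac{18028}{36895} + 442225 \left(- \frac{1}{266215}\right)}{16 + 690440 - 336200} = \frac{- \frac{18028}{36895} - \frac{88445}{53243}}{354256} = \left(- \frac{4223043079}{1964400485}\right) \frac{1}{354256} = - \frac{4223043079}{695900658214160}$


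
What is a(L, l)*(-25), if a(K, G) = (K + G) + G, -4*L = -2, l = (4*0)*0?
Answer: -25/2 ≈ -12.500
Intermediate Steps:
l = 0 (l = 0*0 = 0)
L = ½ (L = -¼*(-2) = ½ ≈ 0.50000)
a(K, G) = K + 2*G (a(K, G) = (G + K) + G = K + 2*G)
a(L, l)*(-25) = (½ + 2*0)*(-25) = (½ + 0)*(-25) = (½)*(-25) = -25/2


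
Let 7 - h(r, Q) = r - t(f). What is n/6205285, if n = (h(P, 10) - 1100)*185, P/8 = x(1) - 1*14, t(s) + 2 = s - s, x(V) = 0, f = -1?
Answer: -36371/1241057 ≈ -0.029306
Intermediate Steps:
t(s) = -2 (t(s) = -2 + (s - s) = -2 + 0 = -2)
P = -112 (P = 8*(0 - 1*14) = 8*(0 - 14) = 8*(-14) = -112)
h(r, Q) = 5 - r (h(r, Q) = 7 - (r - 1*(-2)) = 7 - (r + 2) = 7 - (2 + r) = 7 + (-2 - r) = 5 - r)
n = -181855 (n = ((5 - 1*(-112)) - 1100)*185 = ((5 + 112) - 1100)*185 = (117 - 1100)*185 = -983*185 = -181855)
n/6205285 = -181855/6205285 = -181855*1/6205285 = -36371/1241057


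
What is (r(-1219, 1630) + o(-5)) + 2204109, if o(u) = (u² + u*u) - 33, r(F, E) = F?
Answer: 2202907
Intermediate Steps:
o(u) = -33 + 2*u² (o(u) = (u² + u²) - 33 = 2*u² - 33 = -33 + 2*u²)
(r(-1219, 1630) + o(-5)) + 2204109 = (-1219 + (-33 + 2*(-5)²)) + 2204109 = (-1219 + (-33 + 2*25)) + 2204109 = (-1219 + (-33 + 50)) + 2204109 = (-1219 + 17) + 2204109 = -1202 + 2204109 = 2202907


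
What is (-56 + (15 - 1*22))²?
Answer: 3969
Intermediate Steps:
(-56 + (15 - 1*22))² = (-56 + (15 - 22))² = (-56 - 7)² = (-63)² = 3969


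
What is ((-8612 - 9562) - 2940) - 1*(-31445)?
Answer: 10331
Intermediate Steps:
((-8612 - 9562) - 2940) - 1*(-31445) = (-18174 - 2940) + 31445 = -21114 + 31445 = 10331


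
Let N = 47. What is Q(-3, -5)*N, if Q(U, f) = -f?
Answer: 235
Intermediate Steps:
Q(-3, -5)*N = -1*(-5)*47 = 5*47 = 235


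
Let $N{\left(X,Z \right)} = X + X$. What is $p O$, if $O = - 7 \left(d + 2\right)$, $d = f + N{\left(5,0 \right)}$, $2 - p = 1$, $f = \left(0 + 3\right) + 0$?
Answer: $-105$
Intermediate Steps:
$N{\left(X,Z \right)} = 2 X$
$f = 3$ ($f = 3 + 0 = 3$)
$p = 1$ ($p = 2 - 1 = 1$)
$d = 13$ ($d = 3 + 2 \cdot 5 = 3 + 10 = 13$)
$O = -105$ ($O = - 7 \left(13 + 2\right) = \left(-7\right) 15 = -105$)
$p O = 1 \left(-105\right) = -105$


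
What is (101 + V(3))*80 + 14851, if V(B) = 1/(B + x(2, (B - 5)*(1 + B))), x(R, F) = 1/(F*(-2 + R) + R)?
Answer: 160677/7 ≈ 22954.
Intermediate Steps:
x(R, F) = 1/(R + F*(-2 + R))
V(B) = 1/(½ + B) (V(B) = 1/(B + 1/(2 - 2*(B - 5)*(1 + B) + ((B - 5)*(1 + B))*2)) = 1/(B + 1/(2 - 2*(-5 + B)*(1 + B) + ((-5 + B)*(1 + B))*2)) = 1/(B + 1/(2 - 2*(1 + B)*(-5 + B) + ((1 + B)*(-5 + B))*2)) = 1/(B + 1/(2 - 2*(1 + B)*(-5 + B) + 2*(1 + B)*(-5 + B))) = 1/(B + 1/2) = 1/(B + ½) = 1/(½ + B))
(101 + V(3))*80 + 14851 = (101 + 2/(1 + 2*3))*80 + 14851 = (101 + 2/(1 + 6))*80 + 14851 = (101 + 2/7)*80 + 14851 = (709/7)*80 + 14851 = 56720/7 + 14851 = 160677/7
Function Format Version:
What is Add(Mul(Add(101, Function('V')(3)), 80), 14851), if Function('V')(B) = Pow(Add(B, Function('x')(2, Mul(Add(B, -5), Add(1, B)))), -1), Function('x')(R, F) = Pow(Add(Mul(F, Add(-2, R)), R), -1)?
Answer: Rational(160677, 7) ≈ 22954.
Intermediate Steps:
Function('x')(R, F) = Pow(Add(R, Mul(F, Add(-2, R))), -1)
Function('V')(B) = Pow(Add(Rational(1, 2), B), -1) (Function('V')(B) = Pow(Add(B, Pow(Add(2, Mul(-2, Mul(Add(B, -5), Add(1, B))), Mul(Mul(Add(B, -5), Add(1, B)), 2)), -1)), -1) = Pow(Add(B, Pow(Add(2, Mul(-2, Mul(Add(-5, B), Add(1, B))), Mul(Mul(Add(-5, B), Add(1, B)), 2)), -1)), -1) = Pow(Add(B, Pow(Add(2, Mul(-2, Mul(Add(1, B), Add(-5, B))), Mul(Mul(Add(1, B), Add(-5, B)), 2)), -1)), -1) = Pow(Add(B, Pow(Add(2, Mul(-2, Add(1, B), Add(-5, B)), Mul(2, Add(1, B), Add(-5, B))), -1)), -1) = Pow(Add(B, Pow(2, -1)), -1) = Pow(Add(B, Rational(1, 2)), -1) = Pow(Add(Rational(1, 2), B), -1))
Add(Mul(Add(101, Function('V')(3)), 80), 14851) = Add(Mul(Add(101, Mul(2, Pow(Add(1, Mul(2, 3)), -1))), 80), 14851) = Add(Mul(Add(101, Mul(2, Pow(Add(1, 6), -1))), 80), 14851) = Add(Mul(Add(101, Mul(2, Pow(7, -1))), 80), 14851) = Add(Mul(Add(101, Mul(2, Rational(1, 7))), 80), 14851) = Add(Mul(Add(101, Rational(2, 7)), 80), 14851) = Add(Mul(Rational(709, 7), 80), 14851) = Add(Rational(56720, 7), 14851) = Rational(160677, 7)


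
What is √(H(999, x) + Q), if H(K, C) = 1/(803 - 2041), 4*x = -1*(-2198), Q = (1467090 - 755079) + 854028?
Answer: √2400180275878/1238 ≈ 1251.4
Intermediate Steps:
Q = 1566039 (Q = 712011 + 854028 = 1566039)
x = 1099/2 (x = (-1*(-2198))/4 = (¼)*2198 = 1099/2 ≈ 549.50)
H(K, C) = -1/1238 (H(K, C) = 1/(-1238) = -1/1238)
√(H(999, x) + Q) = √(-1/1238 + 1566039) = √(1938756281/1238) = √2400180275878/1238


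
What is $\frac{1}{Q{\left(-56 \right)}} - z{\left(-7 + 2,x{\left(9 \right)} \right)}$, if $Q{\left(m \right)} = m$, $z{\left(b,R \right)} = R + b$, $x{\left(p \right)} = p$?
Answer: $- \frac{225}{56} \approx -4.0179$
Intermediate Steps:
$\frac{1}{Q{\left(-56 \right)}} - z{\left(-7 + 2,x{\left(9 \right)} \right)} = \frac{1}{-56} - \left(9 + \left(-7 + 2\right)\right) = - \frac{1}{56} - \left(9 - 5\right) = - \frac{1}{56} - 4 = - \frac{225}{56}$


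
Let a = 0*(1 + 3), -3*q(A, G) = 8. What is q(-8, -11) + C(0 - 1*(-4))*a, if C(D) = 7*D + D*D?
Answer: -8/3 ≈ -2.6667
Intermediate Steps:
q(A, G) = -8/3 (q(A, G) = -⅓*8 = -8/3)
a = 0 (a = 0*4 = 0)
C(D) = D² + 7*D (C(D) = 7*D + D² = D² + 7*D)
q(-8, -11) + C(0 - 1*(-4))*a = -8/3 + ((0 - 1*(-4))*(7 + (0 - 1*(-4))))*0 = -8/3 + ((0 + 4)*(7 + (0 + 4)))*0 = -8/3 + (4*(7 + 4))*0 = -8/3 + (4*11)*0 = -8/3 + 44*0 = -8/3 + 0 = -8/3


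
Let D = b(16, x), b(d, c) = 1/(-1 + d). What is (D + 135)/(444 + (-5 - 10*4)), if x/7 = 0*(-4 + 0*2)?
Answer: 2026/5985 ≈ 0.33851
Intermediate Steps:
x = 0 (x = 7*(0*(-4 + 0*2)) = 7*(0*(-4 + 0)) = 7*(0*(-4)) = 7*0 = 0)
D = 1/15 (D = 1/(-1 + 16) = 1/15 ≈ 0.066667)
(D + 135)/(444 + (-5 - 10*4)) = (1/15 + 135)/(444 + (-5 - 10*4)) = 2026/(15*(444 + (-5 - 40))) = 2026/(15*(444 - 45)) = (2026/15)/399 = (2026/15)*(1/399) = 2026/5985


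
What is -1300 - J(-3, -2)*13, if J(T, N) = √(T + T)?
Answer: -1300 - 13*I*√6 ≈ -1300.0 - 31.843*I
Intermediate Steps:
J(T, N) = √2*√T (J(T, N) = √(2*T) = √2*√T)
-1300 - J(-3, -2)*13 = -1300 - √2*√(-3)*13 = -1300 - √2*(I*√3)*13 = -1300 - I*√6*13 = -1300 - 13*I*√6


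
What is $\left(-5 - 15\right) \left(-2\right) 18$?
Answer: $720$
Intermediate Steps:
$\left(-5 - 15\right) \left(-2\right) 18 = \left(-20\right) \left(-2\right) 18 = 40 \cdot 18 = 720$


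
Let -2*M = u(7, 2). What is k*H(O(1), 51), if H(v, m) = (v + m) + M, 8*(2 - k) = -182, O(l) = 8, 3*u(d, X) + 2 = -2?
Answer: 5907/4 ≈ 1476.8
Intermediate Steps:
u(d, X) = -4/3 (u(d, X) = -⅔ + (⅓)*(-2) = -⅔ - ⅔ = -4/3)
k = 99/4 (k = 2 - ⅛*(-182) = 2 + 91/4 = 99/4 ≈ 24.750)
M = ⅔ (M = -½*(-4/3) = ⅔ ≈ 0.66667)
H(v, m) = ⅔ + m + v (H(v, m) = (v + m) + ⅔ = (m + v) + ⅔ = ⅔ + m + v)
k*H(O(1), 51) = 99*(⅔ + 51 + 8)/4 = (99/4)*(179/3) = 5907/4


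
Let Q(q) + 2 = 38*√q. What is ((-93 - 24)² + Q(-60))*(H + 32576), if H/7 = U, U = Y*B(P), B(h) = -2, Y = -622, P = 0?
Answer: 565054108 + 3137584*I*√15 ≈ 5.6505e+8 + 1.2152e+7*I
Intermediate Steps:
Q(q) = -2 + 38*√q
U = 1244 (U = -622*(-2) = 1244)
H = 8708 (H = 7*1244 = 8708)
((-93 - 24)² + Q(-60))*(H + 32576) = ((-93 - 24)² + (-2 + 38*√(-60)))*(8708 + 32576) = ((-117)² + (-2 + 38*(2*I*√15)))*41284 = (13689 + (-2 + 76*I*√15))*41284 = (13687 + 76*I*√15)*41284 = 565054108 + 3137584*I*√15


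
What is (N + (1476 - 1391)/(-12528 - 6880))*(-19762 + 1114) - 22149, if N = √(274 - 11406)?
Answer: -53535339/2426 - 410256*I*√23 ≈ -22067.0 - 1.9675e+6*I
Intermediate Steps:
N = 22*I*√23 (N = √(-11132) = 22*I*√23 ≈ 105.51*I)
(N + (1476 - 1391)/(-12528 - 6880))*(-19762 + 1114) - 22149 = (22*I*√23 + (1476 - 1391)/(-12528 - 6880))*(-19762 + 1114) - 22149 = (22*I*√23 + 85/(-19408))*(-18648) - 22149 = (22*I*√23 + 85*(-1/19408))*(-18648) - 22149 = (22*I*√23 - 85/19408)*(-18648) - 22149 = (-85/19408 + 22*I*√23)*(-18648) - 22149 = (198135/2426 - 410256*I*√23) - 22149 = -53535339/2426 - 410256*I*√23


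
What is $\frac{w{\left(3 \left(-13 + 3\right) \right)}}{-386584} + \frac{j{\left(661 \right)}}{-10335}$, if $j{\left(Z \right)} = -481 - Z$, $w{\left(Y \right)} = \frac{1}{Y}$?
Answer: $\frac{58863903}{532712752} \approx 0.1105$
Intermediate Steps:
$\frac{w{\left(3 \left(-13 + 3\right) \right)}}{-386584} + \frac{j{\left(661 \right)}}{-10335} = \frac{1}{3 \left(-13 + 3\right) \left(-386584\right)} + \frac{-481 - 661}{-10335} = \frac{1}{3 \left(-10\right)} \left(- \frac{1}{386584}\right) + \left(-481 - 661\right) \left(- \frac{1}{10335}\right) = \frac{1}{-30} \left(- \frac{1}{386584}\right) - - \frac{1142}{10335} = \left(- \frac{1}{30}\right) \left(- \frac{1}{386584}\right) + \frac{1142}{10335} = \frac{1}{11597520} + \frac{1142}{10335} = \frac{58863903}{532712752}$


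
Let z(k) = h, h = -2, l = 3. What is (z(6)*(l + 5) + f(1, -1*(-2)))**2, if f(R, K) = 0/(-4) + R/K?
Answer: 961/4 ≈ 240.25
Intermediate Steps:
f(R, K) = R/K (f(R, K) = 0*(-1/4) + R/K = 0 + R/K = R/K)
z(k) = -2
(z(6)*(l + 5) + f(1, -1*(-2)))**2 = (-2*(3 + 5) + 1/(-1*(-2)))**2 = (-2*8 + 1/2)**2 = (-16 + 1*(1/2))**2 = (-16 + 1/2)**2 = (-31/2)**2 = 961/4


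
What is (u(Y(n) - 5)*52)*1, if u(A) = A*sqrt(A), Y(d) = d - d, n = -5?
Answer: -260*I*sqrt(5) ≈ -581.38*I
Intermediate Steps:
Y(d) = 0
u(A) = A**(3/2)
(u(Y(n) - 5)*52)*1 = ((0 - 5)**(3/2)*52)*1 = ((-5)**(3/2)*52)*1 = (-5*I*sqrt(5)*52)*1 = -260*I*sqrt(5)*1 = -260*I*sqrt(5)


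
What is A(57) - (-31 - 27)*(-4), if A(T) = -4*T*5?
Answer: -1372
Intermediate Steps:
A(T) = -20*T
A(57) - (-31 - 27)*(-4) = -20*57 - (-31 - 27)*(-4) = -1140 - (-58)*(-4) = -1140 - 1*232 = -1140 - 232 = -1372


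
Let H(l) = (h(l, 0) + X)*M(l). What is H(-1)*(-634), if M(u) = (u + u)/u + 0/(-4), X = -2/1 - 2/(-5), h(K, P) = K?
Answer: 16484/5 ≈ 3296.8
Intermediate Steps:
X = -8/5 (X = -2*1 - 2*(-⅕) = -2 + ⅖ = -8/5 ≈ -1.6000)
M(u) = 2 (M(u) = (2*u)/u + 0*(-¼) = 2 + 0 = 2)
H(l) = -16/5 + 2*l (H(l) = (l - 8/5)*2 = (-8/5 + l)*2 = -16/5 + 2*l)
H(-1)*(-634) = (-16/5 + 2*(-1))*(-634) = (-16/5 - 2)*(-634) = -26/5*(-634) = 16484/5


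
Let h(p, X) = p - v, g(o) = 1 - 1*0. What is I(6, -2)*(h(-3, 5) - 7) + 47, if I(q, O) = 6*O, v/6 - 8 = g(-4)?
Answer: 815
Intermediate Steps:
g(o) = 1 (g(o) = 1 + 0 = 1)
v = 54 (v = 48 + 6*1 = 48 + 6 = 54)
h(p, X) = -54 + p (h(p, X) = p - 1*54 = p - 54 = -54 + p)
I(6, -2)*(h(-3, 5) - 7) + 47 = (6*(-2))*((-54 - 3) - 7) + 47 = -12*(-57 - 7) + 47 = -12*(-64) + 47 = 768 + 47 = 815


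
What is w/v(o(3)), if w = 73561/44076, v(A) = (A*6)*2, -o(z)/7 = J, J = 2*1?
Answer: -73561/7404768 ≈ -0.0099343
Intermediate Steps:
J = 2
o(z) = -14 (o(z) = -7*2 = -14)
v(A) = 12*A (v(A) = (6*A)*2 = 12*A)
w = 73561/44076 (w = 73561*(1/44076) = 73561/44076 ≈ 1.6690)
w/v(o(3)) = 73561/(44076*((12*(-14)))) = (73561/44076)/(-168) = (73561/44076)*(-1/168) = -73561/7404768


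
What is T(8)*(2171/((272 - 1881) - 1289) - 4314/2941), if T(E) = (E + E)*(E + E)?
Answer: -2417521024/4261509 ≈ -567.29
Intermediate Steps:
T(E) = 4*E² (T(E) = (2*E)*(2*E) = 4*E²)
T(8)*(2171/((272 - 1881) - 1289) - 4314/2941) = (4*8²)*(2171/((272 - 1881) - 1289) - 4314/2941) = (4*64)*(2171/(-1609 - 1289) - 4314*1/2941) = 256*(2171/(-2898) - 4314/2941) = 256*(2171*(-1/2898) - 4314/2941) = 256*(-2171/2898 - 4314/2941) = 256*(-18886883/8523018) = -2417521024/4261509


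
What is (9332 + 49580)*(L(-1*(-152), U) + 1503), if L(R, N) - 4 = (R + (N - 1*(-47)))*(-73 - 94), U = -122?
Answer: -668769024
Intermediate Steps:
L(R, N) = -7845 - 167*N - 167*R (L(R, N) = 4 + (R + (N - 1*(-47)))*(-73 - 94) = 4 + (R + (N + 47))*(-167) = 4 + (R + (47 + N))*(-167) = 4 + (47 + N + R)*(-167) = 4 + (-7849 - 167*N - 167*R) = -7845 - 167*N - 167*R)
(9332 + 49580)*(L(-1*(-152), U) + 1503) = (9332 + 49580)*((-7845 - 167*(-122) - (-167)*(-152)) + 1503) = 58912*((-7845 + 20374 - 167*152) + 1503) = 58912*((-7845 + 20374 - 25384) + 1503) = 58912*(-12855 + 1503) = 58912*(-11352) = -668769024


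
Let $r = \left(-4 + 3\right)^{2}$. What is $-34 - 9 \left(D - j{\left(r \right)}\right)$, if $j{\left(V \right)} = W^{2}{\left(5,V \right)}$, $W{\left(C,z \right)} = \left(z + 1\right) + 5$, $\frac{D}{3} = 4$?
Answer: $299$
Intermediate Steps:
$D = 12$ ($D = 3 \cdot 4 = 12$)
$r = 1$ ($r = \left(-1\right)^{2} = 1$)
$W{\left(C,z \right)} = 6 + z$ ($W{\left(C,z \right)} = \left(1 + z\right) + 5 = 6 + z$)
$j{\left(V \right)} = \left(6 + V\right)^{2}$
$-34 - 9 \left(D - j{\left(r \right)}\right) = -34 - 9 \left(12 - \left(6 + 1\right)^{2}\right) = -34 - 9 \left(12 - 7^{2}\right) = -34 - 9 \left(12 - 49\right) = -34 - -333 = -34 + 333 = 299$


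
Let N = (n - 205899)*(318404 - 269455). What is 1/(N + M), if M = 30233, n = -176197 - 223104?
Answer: -1/29623904567 ≈ -3.3756e-11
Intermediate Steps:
n = -399301
N = -29623934800 (N = (-399301 - 205899)*(318404 - 269455) = -605200*48949 = -29623934800)
1/(N + M) = 1/(-29623934800 + 30233) = 1/(-29623904567) = -1/29623904567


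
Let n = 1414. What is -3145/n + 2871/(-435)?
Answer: -62387/7070 ≈ -8.8242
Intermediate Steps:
-3145/n + 2871/(-435) = -3145/1414 + 2871/(-435) = -3145*1/1414 + 2871*(-1/435) = -3145/1414 - 33/5 = -62387/7070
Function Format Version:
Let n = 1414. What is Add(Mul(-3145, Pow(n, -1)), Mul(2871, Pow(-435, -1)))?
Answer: Rational(-62387, 7070) ≈ -8.8242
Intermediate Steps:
Add(Mul(-3145, Pow(n, -1)), Mul(2871, Pow(-435, -1))) = Add(Mul(-3145, Pow(1414, -1)), Mul(2871, Pow(-435, -1))) = Add(Mul(-3145, Rational(1, 1414)), Mul(2871, Rational(-1, 435))) = Add(Rational(-3145, 1414), Rational(-33, 5)) = Rational(-62387, 7070)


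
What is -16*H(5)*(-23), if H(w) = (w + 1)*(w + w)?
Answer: 22080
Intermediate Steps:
H(w) = 2*w*(1 + w) (H(w) = (1 + w)*(2*w) = 2*w*(1 + w))
-16*H(5)*(-23) = -32*5*(1 + 5)*(-23) = -32*5*6*(-23) = -16*60*(-23) = -960*(-23) = 22080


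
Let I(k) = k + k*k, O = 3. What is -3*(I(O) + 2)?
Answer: -42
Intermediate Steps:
I(k) = k + k²
-3*(I(O) + 2) = -3*(3*(1 + 3) + 2) = -3*(3*4 + 2) = -3*(12 + 2) = -3*14 = -42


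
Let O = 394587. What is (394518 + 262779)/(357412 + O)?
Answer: 657297/751999 ≈ 0.87407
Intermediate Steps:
(394518 + 262779)/(357412 + O) = (394518 + 262779)/(357412 + 394587) = 657297/751999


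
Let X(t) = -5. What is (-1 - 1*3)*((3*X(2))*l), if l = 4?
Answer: 240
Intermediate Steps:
(-1 - 1*3)*((3*X(2))*l) = (-1 - 1*3)*((3*(-5))*4) = (-1 - 3)*(-15*4) = -4*(-60) = 240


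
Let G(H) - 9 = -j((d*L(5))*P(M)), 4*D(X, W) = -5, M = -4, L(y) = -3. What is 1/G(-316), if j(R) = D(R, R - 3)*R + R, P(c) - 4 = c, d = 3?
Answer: ⅑ ≈ 0.11111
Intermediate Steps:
D(X, W) = -5/4 (D(X, W) = (¼)*(-5) = -5/4)
P(c) = 4 + c
j(R) = -R/4 (j(R) = -5*R/4 + R = -R/4)
G(H) = 9 (G(H) = 9 - (-1)*(3*(-3))*(4 - 4)/4 = 9 - (-1)*(-9*0)/4 = 9 - (-1)*0/4 = 9 - 1*0 = 9 + 0 = 9)
1/G(-316) = 1/9 = ⅑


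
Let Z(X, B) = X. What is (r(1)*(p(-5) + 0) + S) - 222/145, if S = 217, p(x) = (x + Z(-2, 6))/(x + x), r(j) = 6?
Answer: 31852/145 ≈ 219.67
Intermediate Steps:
p(x) = (-2 + x)/(2*x) (p(x) = (x - 2)/(x + x) = (-2 + x)/((2*x)) = (-2 + x)*(1/(2*x)) = (-2 + x)/(2*x))
(r(1)*(p(-5) + 0) + S) - 222/145 = (6*((1/2)*(-2 - 5)/(-5) + 0) + 217) - 222/145 = (6*((1/2)*(-1/5)*(-7) + 0) + 217) - 222*1/145 = (6*(7/10 + 0) + 217) - 222/145 = (6*(7/10) + 217) - 222/145 = (21/5 + 217) - 222/145 = 1106/5 - 222/145 = 31852/145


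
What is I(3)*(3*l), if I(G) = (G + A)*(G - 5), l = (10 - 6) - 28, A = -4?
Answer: -144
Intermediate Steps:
l = -24 (l = 4 - 28 = -24)
I(G) = (-5 + G)*(-4 + G) (I(G) = (G - 4)*(G - 5) = (-4 + G)*(-5 + G) = (-5 + G)*(-4 + G))
I(3)*(3*l) = (20 + 3² - 9*3)*(3*(-24)) = (20 + 9 - 27)*(-72) = 2*(-72) = -144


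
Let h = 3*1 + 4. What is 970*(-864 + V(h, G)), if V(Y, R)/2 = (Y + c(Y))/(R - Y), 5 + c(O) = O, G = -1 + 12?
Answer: -833715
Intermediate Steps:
G = 11
c(O) = -5 + O
h = 7 (h = 3 + 4 = 7)
V(Y, R) = 2*(-5 + 2*Y)/(R - Y) (V(Y, R) = 2*((Y + (-5 + Y))/(R - Y)) = 2*((-5 + 2*Y)/(R - Y)) = 2*(-5 + 2*Y)/(R - Y))
970*(-864 + V(h, G)) = 970*(-864 + 2*(-5 + 2*7)/(11 - 1*7)) = 970*(-864 + 2*(-5 + 14)/(11 - 7)) = 970*(-864 + 2*9/4) = 970*(-864 + 2*(¼)*9) = 970*(-864 + 9/2) = 970*(-1719/2) = -833715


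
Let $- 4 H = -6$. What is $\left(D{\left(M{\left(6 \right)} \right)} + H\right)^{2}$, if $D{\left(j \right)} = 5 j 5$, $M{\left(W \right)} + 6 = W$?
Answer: $\frac{9}{4} \approx 2.25$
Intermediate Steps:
$H = \frac{3}{2}$ ($H = \left(- \frac{1}{4}\right) \left(-6\right) = \frac{3}{2} \approx 1.5$)
$M{\left(W \right)} = -6 + W$
$D{\left(j \right)} = 25 j$
$\left(D{\left(M{\left(6 \right)} \right)} + H\right)^{2} = \left(25 \left(-6 + 6\right) + \frac{3}{2}\right)^{2} = \left(25 \cdot 0 + \frac{3}{2}\right)^{2} = \left(0 + \frac{3}{2}\right)^{2} = \left(\frac{3}{2}\right)^{2} = \frac{9}{4}$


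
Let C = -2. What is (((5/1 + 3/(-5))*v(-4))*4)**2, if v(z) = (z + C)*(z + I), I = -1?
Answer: 278784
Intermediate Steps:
v(z) = (-1 + z)*(-2 + z) (v(z) = (z - 2)*(z - 1) = (-2 + z)*(-1 + z) = (-1 + z)*(-2 + z))
(((5/1 + 3/(-5))*v(-4))*4)**2 = (((5/1 + 3/(-5))*(2 + (-4)**2 - 3*(-4)))*4)**2 = (((5*1 + 3*(-1/5))*(2 + 16 + 12))*4)**2 = (((5 - 3/5)*30)*4)**2 = (((22/5)*30)*4)**2 = (132*4)**2 = 528**2 = 278784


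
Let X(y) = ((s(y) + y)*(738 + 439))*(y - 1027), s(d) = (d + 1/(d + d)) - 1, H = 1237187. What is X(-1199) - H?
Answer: 684972208690/109 ≈ 6.2841e+9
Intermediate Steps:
s(d) = -1 + d + 1/(2*d) (s(d) = (d + 1/(2*d)) - 1 = -1 + d + 1/(2*d))
X(y) = (-1027 + y)*(-1177 + 2354*y + 1177/(2*y)) (X(y) = (((-1 + y + 1/(2*y)) + y)*(738 + 439))*(y - 1027) = ((-1 + 1/(2*y) + 2*y)*1177)*(-1027 + y) = (-1177 + 2354*y + 1177/(2*y))*(-1027 + y) = (-1027 + y)*(-1177 + 2354*y + 1177/(2*y)))
X(-1199) - H = (2418735/2 - 2418735*(-1199) + 2354*(-1199)² - 1208779/2/(-1199)) - 1*1237187 = (2418735/2 + 2900063265 + 2354*1437601 - 1208779/2*(-1/1199)) - 1237187 = (2418735/2 + 2900063265 + 3384112754 + 109889/218) - 1237187 = 685107062073/109 - 1237187 = 684972208690/109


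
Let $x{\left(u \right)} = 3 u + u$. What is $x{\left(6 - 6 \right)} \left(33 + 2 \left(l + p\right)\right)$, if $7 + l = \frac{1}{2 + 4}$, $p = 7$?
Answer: $0$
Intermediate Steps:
$x{\left(u \right)} = 4 u$
$l = - \frac{41}{6}$ ($l = -7 + \frac{1}{2 + 4} = -7 + \frac{1}{6} = - \frac{41}{6} \approx -6.8333$)
$x{\left(6 - 6 \right)} \left(33 + 2 \left(l + p\right)\right) = 4 \left(6 - 6\right) \left(33 + 2 \left(- \frac{41}{6} + 7\right)\right) = 4 \cdot 0 \left(33 + 2 \cdot \frac{1}{6}\right) = 0 \left(33 + \frac{1}{3}\right) = 0 \cdot \frac{100}{3} = 0$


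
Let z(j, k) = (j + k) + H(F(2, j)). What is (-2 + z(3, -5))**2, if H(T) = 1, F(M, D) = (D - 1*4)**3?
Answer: 9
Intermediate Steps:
F(M, D) = (-4 + D)**3 (F(M, D) = (D - 4)**3 = (-4 + D)**3)
z(j, k) = 1 + j + k (z(j, k) = (j + k) + 1 = 1 + j + k)
(-2 + z(3, -5))**2 = (-2 + (1 + 3 - 5))**2 = (-2 - 1)**2 = (-3)**2 = 9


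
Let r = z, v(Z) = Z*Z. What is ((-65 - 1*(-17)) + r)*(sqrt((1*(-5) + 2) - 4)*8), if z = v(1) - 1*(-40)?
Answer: -56*I*sqrt(7) ≈ -148.16*I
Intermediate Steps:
v(Z) = Z**2
z = 41 (z = 1**2 - 1*(-40) = 1 + 40 = 41)
r = 41
((-65 - 1*(-17)) + r)*(sqrt((1*(-5) + 2) - 4)*8) = ((-65 - 1*(-17)) + 41)*(sqrt((1*(-5) + 2) - 4)*8) = ((-65 + 17) + 41)*(sqrt((-5 + 2) - 4)*8) = (-48 + 41)*(sqrt(-3 - 4)*8) = -7*sqrt(-7)*8 = -7*I*sqrt(7)*8 = -56*I*sqrt(7)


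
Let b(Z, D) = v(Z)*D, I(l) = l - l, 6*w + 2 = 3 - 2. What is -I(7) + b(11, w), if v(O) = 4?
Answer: -2/3 ≈ -0.66667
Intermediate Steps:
w = -1/6 (w = -1/3 + (3 - 2)/6 = -1/3 + (1/6)*1 = -1/3 + 1/6 = -1/6 ≈ -0.16667)
I(l) = 0
b(Z, D) = 4*D
-I(7) + b(11, w) = -1*0 + 4*(-1/6) = 0 - 2/3 = -2/3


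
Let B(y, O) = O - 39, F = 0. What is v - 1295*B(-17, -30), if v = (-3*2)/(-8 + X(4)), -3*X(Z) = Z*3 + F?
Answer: 178711/2 ≈ 89356.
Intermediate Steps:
B(y, O) = -39 + O
X(Z) = -Z (X(Z) = -(Z*3 + 0)/3 = -(3*Z + 0)/3 = -Z)
v = 1/2 (v = (-3*2)/(-8 - 1*4) = -6/(-8 - 4) = -6/(-12) = -6*(-1/12) = 1/2 ≈ 0.50000)
v - 1295*B(-17, -30) = 1/2 - 1295*(-39 - 30) = 1/2 - 1295*(-69) = 1/2 + 89355 = 178711/2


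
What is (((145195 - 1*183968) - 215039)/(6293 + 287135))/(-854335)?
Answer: 63453/62671452595 ≈ 1.0125e-6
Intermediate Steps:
(((145195 - 1*183968) - 215039)/(6293 + 287135))/(-854335) = (((145195 - 183968) - 215039)/293428)*(-1/854335) = ((-38773 - 215039)*(1/293428))*(-1/854335) = -253812*1/293428*(-1/854335) = -63453/73357*(-1/854335) = 63453/62671452595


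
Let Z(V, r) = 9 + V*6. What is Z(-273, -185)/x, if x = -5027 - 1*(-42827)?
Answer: -181/4200 ≈ -0.043095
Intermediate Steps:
x = 37800 (x = -5027 + 42827 = 37800)
Z(V, r) = 9 + 6*V
Z(-273, -185)/x = (9 + 6*(-273))/37800 = (9 - 1638)*(1/37800) = -1629*1/37800 = -181/4200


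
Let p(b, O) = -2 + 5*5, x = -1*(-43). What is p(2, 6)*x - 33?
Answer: 956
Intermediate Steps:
x = 43
p(b, O) = 23 (p(b, O) = -2 + 25 = 23)
p(2, 6)*x - 33 = 23*43 - 33 = 989 - 33 = 956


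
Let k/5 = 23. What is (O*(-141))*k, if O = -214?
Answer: 3470010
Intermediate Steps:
k = 115 (k = 5*23 = 115)
(O*(-141))*k = -214*(-141)*115 = 30174*115 = 3470010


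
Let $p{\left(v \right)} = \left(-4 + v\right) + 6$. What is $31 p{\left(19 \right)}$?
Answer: $651$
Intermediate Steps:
$p{\left(v \right)} = 2 + v$
$31 p{\left(19 \right)} = 31 \left(2 + 19\right) = 31 \cdot 21 = 651$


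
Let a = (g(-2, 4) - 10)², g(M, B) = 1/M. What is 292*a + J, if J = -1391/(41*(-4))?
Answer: 5281043/164 ≈ 32201.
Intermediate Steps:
a = 441/4 (a = (1/(-2) - 10)² = (-½ - 10)² = (-21/2)² = 441/4 ≈ 110.25)
J = 1391/164 (J = -1391/(-164) = -1391*(-1/164) = 1391/164 ≈ 8.4817)
292*a + J = 292*(441/4) + 1391/164 = 32193 + 1391/164 = 5281043/164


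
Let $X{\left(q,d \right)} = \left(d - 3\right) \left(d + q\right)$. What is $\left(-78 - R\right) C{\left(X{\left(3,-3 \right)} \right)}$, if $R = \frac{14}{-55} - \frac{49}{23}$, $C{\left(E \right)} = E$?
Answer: $0$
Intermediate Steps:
$X{\left(q,d \right)} = \left(-3 + d\right) \left(d + q\right)$
$R = - \frac{3017}{1265}$ ($R = 14 \left(- \frac{1}{55}\right) - \frac{49}{23} = - \frac{14}{55} - \frac{49}{23} = - \frac{3017}{1265} \approx -2.385$)
$\left(-78 - R\right) C{\left(X{\left(3,-3 \right)} \right)} = \left(-78 - - \frac{3017}{1265}\right) \left(\left(-3\right)^{2} - -9 - 9 - 9\right) = \left(-78 + \frac{3017}{1265}\right) \left(9 + 9 - 9 - 9\right) = \left(- \frac{95653}{1265}\right) 0 = 0$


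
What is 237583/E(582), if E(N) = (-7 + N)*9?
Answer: 237583/5175 ≈ 45.910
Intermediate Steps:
E(N) = -63 + 9*N
237583/E(582) = 237583/(-63 + 9*582) = 237583/(-63 + 5238) = 237583/5175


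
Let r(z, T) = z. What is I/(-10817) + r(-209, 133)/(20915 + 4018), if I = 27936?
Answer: -698789041/269700261 ≈ -2.5910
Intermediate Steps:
I/(-10817) + r(-209, 133)/(20915 + 4018) = 27936/(-10817) - 209/(20915 + 4018) = 27936*(-1/10817) - 209/24933 = -27936/10817 - 209*1/24933 = -27936/10817 - 209/24933 = -698789041/269700261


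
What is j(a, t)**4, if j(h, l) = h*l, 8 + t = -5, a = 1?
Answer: 28561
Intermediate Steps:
t = -13 (t = -8 - 5 = -13)
j(a, t)**4 = (1*(-13))**4 = (-13)**4 = 28561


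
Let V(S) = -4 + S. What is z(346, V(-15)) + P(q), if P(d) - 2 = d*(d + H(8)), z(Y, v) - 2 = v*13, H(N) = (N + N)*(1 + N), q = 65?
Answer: 13342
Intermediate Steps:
H(N) = 2*N*(1 + N) (H(N) = (2*N)*(1 + N) = 2*N*(1 + N))
z(Y, v) = 2 + 13*v (z(Y, v) = 2 + v*13 = 2 + 13*v)
P(d) = 2 + d*(144 + d) (P(d) = 2 + d*(d + 2*8*(1 + 8)) = 2 + d*(d + 2*8*9) = 2 + d*(d + 144) = 2 + d*(144 + d))
z(346, V(-15)) + P(q) = (2 + 13*(-4 - 15)) + (2 + 65² + 144*65) = (2 + 13*(-19)) + (2 + 4225 + 9360) = (2 - 247) + 13587 = -245 + 13587 = 13342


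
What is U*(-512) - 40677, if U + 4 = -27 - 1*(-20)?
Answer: -35045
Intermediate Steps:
U = -11 (U = -4 + (-27 - 1*(-20)) = -4 + (-27 + 20) = -4 - 7 = -11)
U*(-512) - 40677 = -11*(-512) - 40677 = 5632 - 40677 = -35045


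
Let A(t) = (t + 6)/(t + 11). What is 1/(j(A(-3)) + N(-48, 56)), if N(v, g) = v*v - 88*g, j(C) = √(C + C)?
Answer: -10496/27541501 - 2*√3/27541501 ≈ -0.00038122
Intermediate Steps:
A(t) = (6 + t)/(11 + t)
j(C) = √2*√C (j(C) = √(2*C) = √2*√C)
N(v, g) = v² - 88*g
1/(j(A(-3)) + N(-48, 56)) = 1/(√2*√((6 - 3)/(11 - 3)) + ((-48)² - 88*56)) = 1/(√2*√(3/8) + (2304 - 4928)) = 1/(√2*√((⅛)*3) - 2624) = 1/(√2*√(3/8) - 2624) = 1/(√2*(√6/4) - 2624) = 1/(√3/2 - 2624) = 1/(-2624 + √3/2)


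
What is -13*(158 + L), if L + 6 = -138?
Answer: -182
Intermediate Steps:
L = -144 (L = -6 - 138 = -144)
-13*(158 + L) = -13*(158 - 144) = -13*14 = -182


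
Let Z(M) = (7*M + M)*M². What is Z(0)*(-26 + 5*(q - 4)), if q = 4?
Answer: 0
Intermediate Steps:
Z(M) = 8*M³ (Z(M) = (8*M)*M² = 8*M³)
Z(0)*(-26 + 5*(q - 4)) = (8*0³)*(-26 + 5*(4 - 4)) = (8*0)*(-26 + 5*0) = 0*(-26 + 0) = 0*(-26) = 0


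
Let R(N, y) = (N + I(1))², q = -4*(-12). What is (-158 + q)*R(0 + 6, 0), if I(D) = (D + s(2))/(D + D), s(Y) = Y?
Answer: -12375/2 ≈ -6187.5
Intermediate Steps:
q = 48
I(D) = (2 + D)/(2*D) (I(D) = (D + 2)/(D + D) = (2 + D)/((2*D)) = (2 + D)*(1/(2*D)) = (2 + D)/(2*D))
R(N, y) = (3/2 + N)² (R(N, y) = (N + (½)*(2 + 1)/1)² = (N + (½)*1*3)² = (N + 3/2)² = (3/2 + N)²)
(-158 + q)*R(0 + 6, 0) = (-158 + 48)*((3 + 2*(0 + 6))²/4) = -55*(3 + 2*6)²/2 = -55*(3 + 12)²/2 = -55*15²/2 = -55*225/2 = -110*225/4 = -12375/2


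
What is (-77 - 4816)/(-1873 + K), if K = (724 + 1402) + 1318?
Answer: -4893/1571 ≈ -3.1146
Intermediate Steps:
K = 3444 (K = 2126 + 1318 = 3444)
(-77 - 4816)/(-1873 + K) = (-77 - 4816)/(-1873 + 3444) = -4893/1571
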